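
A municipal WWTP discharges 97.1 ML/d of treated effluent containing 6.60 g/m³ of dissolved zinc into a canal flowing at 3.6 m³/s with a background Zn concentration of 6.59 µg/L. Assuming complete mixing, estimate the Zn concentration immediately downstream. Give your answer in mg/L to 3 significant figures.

97.1 ML/d = 1.124 m³/s.
6.59 µg/L = 0.00659 mg/L.
By mass balance at complete mixing, C = (1.124·6.6 + 3.6·0.00659) / (1.124 + 3.6) = 7.441/4.724 = 1.575 mg/L.

1.58 mg/L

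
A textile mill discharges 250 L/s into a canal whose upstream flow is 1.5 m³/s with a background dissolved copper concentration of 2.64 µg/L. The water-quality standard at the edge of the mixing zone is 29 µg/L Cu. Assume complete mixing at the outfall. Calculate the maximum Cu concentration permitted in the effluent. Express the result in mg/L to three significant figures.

0.187 mg/L

250 L/s = 0.25 m³/s.
2.64 µg/L = 0.00264 mg/L.
29 µg/L = 0.029 mg/L.
Mass balance: 0.029·1.75 = 0.25·Cₑ + 1.5·0.00264.
Cₑ = (0.05075 − 0.00396) / 0.25 = 0.1872 mg/L.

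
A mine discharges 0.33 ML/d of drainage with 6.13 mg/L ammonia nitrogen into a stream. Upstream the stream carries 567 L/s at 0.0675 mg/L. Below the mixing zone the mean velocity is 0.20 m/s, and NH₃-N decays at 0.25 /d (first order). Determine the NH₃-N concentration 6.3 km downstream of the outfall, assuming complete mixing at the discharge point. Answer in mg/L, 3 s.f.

0.0987 mg/L

0.33 ML/d = 0.003819 m³/s.
567 L/s = 0.567 m³/s.
After complete mixing, C₀ = (0.003819·6.13 + 0.567·0.0675) / 0.5708 = 0.1081 mg/L.
Travel time t = 6300 m / 0.20 m/s = 3.15e+04 s = 0.3646 d.
C = 0.1081·exp(−0.25·0.3646) = 0.1081·0.9129 = 0.09865 mg/L.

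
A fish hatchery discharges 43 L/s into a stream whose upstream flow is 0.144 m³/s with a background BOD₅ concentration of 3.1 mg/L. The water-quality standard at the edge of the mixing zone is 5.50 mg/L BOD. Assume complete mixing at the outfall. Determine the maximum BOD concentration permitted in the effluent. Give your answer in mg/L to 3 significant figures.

13.5 mg/L

43 L/s = 0.043 m³/s.
Mass balance: 5.5·0.187 = 0.043·Cₑ + 0.144·3.1.
Cₑ = (1.028 − 0.4464) / 0.043 = 13.54 mg/L.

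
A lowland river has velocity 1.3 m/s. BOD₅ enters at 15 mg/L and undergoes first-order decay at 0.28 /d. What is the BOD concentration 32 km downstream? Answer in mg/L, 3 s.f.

Travel time t = 32 km / 1.3 m/s = 3.2e+04/1.3 = 2.462e+04 s = 0.2849 d.
First-order decay: C = 15·exp(−0.28·0.2849) = 15·0.9233 = 13.85 mg/L.

13.8 mg/L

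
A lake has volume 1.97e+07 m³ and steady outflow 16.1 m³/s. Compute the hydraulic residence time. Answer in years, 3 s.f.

0.0388 yr

Q = 16.1 m³/s × 3.156e+07 s/yr = 5.081e+08 m³/yr.
Hydraulic residence time τ = V/Q = 1.97e+07/5.081e+08 = 0.03877 yr.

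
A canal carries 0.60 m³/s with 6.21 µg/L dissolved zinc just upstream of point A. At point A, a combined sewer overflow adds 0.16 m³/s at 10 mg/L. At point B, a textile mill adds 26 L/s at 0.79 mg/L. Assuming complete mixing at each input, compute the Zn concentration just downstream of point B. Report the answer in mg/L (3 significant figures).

6.21 µg/L = 0.00621 mg/L.
After input A: C = (0.6·0.00621 + 0.16·10) / 0.76 = 2.11 mg/L.
26 L/s = 0.026 m³/s.
After input B: C = (0.76·2.11 + 0.026·0.79) / 0.786 = 2.066 mg/L.

2.07 mg/L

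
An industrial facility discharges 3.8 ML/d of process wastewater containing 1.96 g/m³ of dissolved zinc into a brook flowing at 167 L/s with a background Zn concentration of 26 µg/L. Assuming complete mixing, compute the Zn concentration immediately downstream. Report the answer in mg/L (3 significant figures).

3.8 ML/d = 0.04398 m³/s.
167 L/s = 0.167 m³/s.
26 µg/L = 0.026 mg/L.
By mass balance at complete mixing, C = (0.04398·1.96 + 0.167·0.026) / (0.04398 + 0.167) = 0.09055/0.211 = 0.4292 mg/L.

0.429 mg/L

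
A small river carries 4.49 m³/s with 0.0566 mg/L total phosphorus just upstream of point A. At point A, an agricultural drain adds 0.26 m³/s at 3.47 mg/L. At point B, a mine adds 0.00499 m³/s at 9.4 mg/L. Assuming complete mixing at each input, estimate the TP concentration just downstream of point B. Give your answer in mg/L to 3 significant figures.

After input A: C = (4.49·0.0566 + 0.26·3.47) / 4.75 = 0.2434 mg/L.
After input B: C = (4.75·0.2434 + 0.00499·9.4) / 4.755 = 0.253 mg/L.

0.253 mg/L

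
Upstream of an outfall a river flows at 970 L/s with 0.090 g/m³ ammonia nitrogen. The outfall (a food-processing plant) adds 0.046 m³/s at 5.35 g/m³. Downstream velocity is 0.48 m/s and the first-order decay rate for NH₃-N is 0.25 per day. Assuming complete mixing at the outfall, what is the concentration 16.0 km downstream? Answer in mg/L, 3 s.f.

0.298 mg/L

970 L/s = 0.97 m³/s.
After complete mixing, C₀ = (0.046·5.35 + 0.97·0.09) / 1.016 = 0.3281 mg/L.
Travel time t = 1.6e+04 m / 0.48 m/s = 3.333e+04 s = 0.3858 d.
C = 0.3281·exp(−0.25·0.3858) = 0.3281·0.9081 = 0.298 mg/L.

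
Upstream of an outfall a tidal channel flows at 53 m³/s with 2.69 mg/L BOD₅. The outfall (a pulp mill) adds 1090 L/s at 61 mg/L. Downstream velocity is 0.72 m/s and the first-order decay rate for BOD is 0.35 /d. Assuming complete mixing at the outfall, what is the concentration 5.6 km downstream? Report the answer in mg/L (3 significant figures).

3.75 mg/L

1090 L/s = 1.09 m³/s.
After complete mixing, C₀ = (1.09·61 + 53·2.69) / 54.09 = 3.865 mg/L.
Travel time t = 5600 m / 0.72 m/s = 7778 s = 0.09002 d.
C = 3.865·exp(−0.35·0.09002) = 3.865·0.969 = 3.745 mg/L.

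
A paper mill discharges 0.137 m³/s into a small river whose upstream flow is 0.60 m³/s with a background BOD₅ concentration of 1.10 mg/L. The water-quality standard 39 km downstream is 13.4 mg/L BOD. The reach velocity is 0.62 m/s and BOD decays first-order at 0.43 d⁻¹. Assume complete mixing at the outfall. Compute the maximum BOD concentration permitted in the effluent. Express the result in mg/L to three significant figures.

Travel time to the compliance point: t = 3.9e+04/0.62 = 6.29e+04 s = 0.728 d; decay factor exp(−0.43·0.728) = 0.7312.
So the concentration just after mixing may be at most 13.4/0.7312 = 18.33 mg/L.
Mass balance: 18.33·0.737 = 0.137·Cₑ + 0.6·1.1.
Cₑ = (13.51 − 0.66) / 0.137 = 93.77 mg/L.

93.8 mg/L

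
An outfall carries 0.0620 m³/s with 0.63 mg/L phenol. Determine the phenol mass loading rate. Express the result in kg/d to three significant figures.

Mass flux = Q·C = 0.062 m³/s × 0.63 g/m³ = 0.03906 g/s.
= 0.03906 g/s × 86.4 = 3.375 kg/d.

3.37 kg/d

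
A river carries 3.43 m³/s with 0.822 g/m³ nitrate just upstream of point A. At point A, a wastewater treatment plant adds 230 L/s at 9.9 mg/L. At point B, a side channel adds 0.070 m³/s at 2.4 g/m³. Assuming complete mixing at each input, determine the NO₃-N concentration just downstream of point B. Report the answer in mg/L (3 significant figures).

1.41 mg/L

230 L/s = 0.23 m³/s.
After input A: C = (3.43·0.822 + 0.23·9.9) / 3.66 = 1.392 mg/L.
After input B: C = (3.66·1.392 + 0.07·2.4) / 3.73 = 1.411 mg/L.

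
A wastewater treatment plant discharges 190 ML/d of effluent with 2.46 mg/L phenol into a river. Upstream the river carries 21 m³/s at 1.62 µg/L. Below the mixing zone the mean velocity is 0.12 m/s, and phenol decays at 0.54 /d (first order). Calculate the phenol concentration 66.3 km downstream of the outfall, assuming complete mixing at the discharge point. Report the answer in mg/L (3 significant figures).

190 ML/d = 2.199 m³/s.
1.62 µg/L = 0.00162 mg/L.
After complete mixing, C₀ = (2.199·2.46 + 21·0.00162) / 23.2 = 0.2347 mg/L.
Travel time t = 6.63e+04 m / 0.12 m/s = 5.525e+05 s = 6.395 d.
C = 0.2347·exp(−0.54·6.395) = 0.2347·0.03165 = 0.007426 mg/L.

0.00743 mg/L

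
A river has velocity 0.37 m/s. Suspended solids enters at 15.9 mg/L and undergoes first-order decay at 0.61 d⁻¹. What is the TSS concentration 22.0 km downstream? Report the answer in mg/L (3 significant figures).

10.4 mg/L

Travel time t = 22.0 km / 0.37 m/s = 2.2e+04/0.37 = 5.946e+04 s = 0.6882 d.
First-order decay: C = 15.9·exp(−0.61·0.6882) = 15.9·0.6572 = 10.45 mg/L.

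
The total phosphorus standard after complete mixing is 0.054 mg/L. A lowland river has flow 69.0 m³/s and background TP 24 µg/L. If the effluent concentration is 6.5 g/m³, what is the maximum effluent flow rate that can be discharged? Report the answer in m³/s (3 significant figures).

0.321 m³/s

24 µg/L = 0.024 mg/L.
Mass balance at complete mixing: C_std·(Q_w + Q_r) = Q_w·C_e + Q_r·C_b.
Rearranging, Q_w = Q_r·(C_std − C_b)/(C_e − C_std) = 69.0·(0.054 − 0.024) / (6.5 − 0.054) = 0.3211 m³/s.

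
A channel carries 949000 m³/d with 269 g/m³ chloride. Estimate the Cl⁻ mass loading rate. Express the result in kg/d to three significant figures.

255000 kg/d

949000 m³/d = 10.98 m³/s.
Mass flux = Q·C = 10.98 m³/s × 269 g/m³ = 2955 g/s.
= 2955 g/s × 86.4 = 2.553e+05 kg/d.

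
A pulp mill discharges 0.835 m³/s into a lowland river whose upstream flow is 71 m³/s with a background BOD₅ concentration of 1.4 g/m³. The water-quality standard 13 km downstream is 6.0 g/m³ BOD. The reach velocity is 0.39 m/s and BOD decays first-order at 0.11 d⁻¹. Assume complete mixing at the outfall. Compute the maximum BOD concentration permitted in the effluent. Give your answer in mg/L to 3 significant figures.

420 mg/L

Travel time to the compliance point: t = 1.3e+04/0.39 = 3.333e+04 s = 0.3858 d; decay factor exp(−0.11·0.3858) = 0.9584.
So the concentration just after mixing may be at most 6/0.9584 = 6.26 mg/L.
Mass balance: 6.26·71.83 = 0.835·Cₑ + 71·1.4.
Cₑ = (449.7 − 99.4) / 0.835 = 419.5 mg/L.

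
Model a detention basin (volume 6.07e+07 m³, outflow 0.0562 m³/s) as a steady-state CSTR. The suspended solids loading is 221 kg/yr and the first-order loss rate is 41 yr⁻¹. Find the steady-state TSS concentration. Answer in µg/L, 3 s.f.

0.0887 µg/L

Outflow Q = 0.0562 m³/s × 3.156e+07 s/yr = 1.774e+06 m³/yr.
Steady-state CSTR mass balance: W = Q·C + k·V·C, so C = W/(Q + kV).
Q + kV = 1.774e+06 + 41·6.07e+07 = 2.49e+09 m³/yr.
C = 221/2.49e+09 = 8.874e-08 kg/m³ = 8.874e-05 mg/L = 0.08874 µg/L.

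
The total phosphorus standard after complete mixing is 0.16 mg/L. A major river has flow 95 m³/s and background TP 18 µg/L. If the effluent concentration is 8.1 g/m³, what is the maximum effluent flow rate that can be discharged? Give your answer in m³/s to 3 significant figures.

1.70 m³/s

18 µg/L = 0.018 mg/L.
Mass balance at complete mixing: C_std·(Q_w + Q_r) = Q_w·C_e + Q_r·C_b.
Rearranging, Q_w = Q_r·(C_std − C_b)/(C_e − C_std) = 95·(0.16 − 0.018) / (8.1 − 0.16) = 1.699 m³/s.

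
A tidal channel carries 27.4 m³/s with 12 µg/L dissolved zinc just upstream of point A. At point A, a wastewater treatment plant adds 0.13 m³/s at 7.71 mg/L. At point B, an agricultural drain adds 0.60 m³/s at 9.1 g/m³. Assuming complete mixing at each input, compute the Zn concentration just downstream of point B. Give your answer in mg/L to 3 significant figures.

0.241 mg/L

12 µg/L = 0.012 mg/L.
After input A: C = (27.4·0.012 + 0.13·7.71) / 27.53 = 0.04835 mg/L.
After input B: C = (27.53·0.04835 + 0.6·9.1) / 28.13 = 0.2414 mg/L.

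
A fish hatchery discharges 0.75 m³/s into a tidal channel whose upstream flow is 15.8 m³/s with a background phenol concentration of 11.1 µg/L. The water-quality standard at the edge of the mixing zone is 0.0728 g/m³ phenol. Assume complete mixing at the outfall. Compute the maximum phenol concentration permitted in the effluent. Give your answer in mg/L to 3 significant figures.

1.37 mg/L

11.1 µg/L = 0.0111 mg/L.
Mass balance: 0.0728·16.55 = 0.75·Cₑ + 15.8·0.0111.
Cₑ = (1.205 − 0.1754) / 0.75 = 1.373 mg/L.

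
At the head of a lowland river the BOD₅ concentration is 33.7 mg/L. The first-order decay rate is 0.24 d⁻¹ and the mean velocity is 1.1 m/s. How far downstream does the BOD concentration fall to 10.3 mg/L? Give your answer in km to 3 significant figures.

From C = C₀·e^(−kt), t = ln(C₀/C)/k = ln(33.7/10.3)/0.24 = 1.185/0.24 = 4.939 d.
Distance = v·t = 1.1 m/s × 4.267e+05 s = 4.694e+05 m = 469.4 km.

469 km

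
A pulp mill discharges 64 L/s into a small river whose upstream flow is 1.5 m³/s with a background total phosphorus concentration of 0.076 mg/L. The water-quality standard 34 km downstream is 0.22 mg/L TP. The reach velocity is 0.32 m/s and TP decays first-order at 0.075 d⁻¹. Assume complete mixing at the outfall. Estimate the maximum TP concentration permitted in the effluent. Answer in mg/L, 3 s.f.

4.11 mg/L

64 L/s = 0.064 m³/s.
Travel time to the compliance point: t = 3.4e+04/0.32 = 1.062e+05 s = 1.23 d; decay factor exp(−0.075·1.23) = 0.9119.
So the concentration just after mixing may be at most 0.22/0.9119 = 0.2413 mg/L.
Mass balance: 0.2413·1.564 = 0.064·Cₑ + 1.5·0.076.
Cₑ = (0.3773 − 0.114) / 0.064 = 4.114 mg/L.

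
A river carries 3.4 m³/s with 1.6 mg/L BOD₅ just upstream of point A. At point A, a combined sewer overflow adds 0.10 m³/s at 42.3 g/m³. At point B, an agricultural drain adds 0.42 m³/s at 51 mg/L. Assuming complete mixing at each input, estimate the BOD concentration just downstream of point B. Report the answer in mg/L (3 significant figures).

After input A: C = (3.4·1.6 + 0.1·42.3) / 3.5 = 2.763 mg/L.
After input B: C = (3.5·2.763 + 0.42·51) / 3.92 = 7.931 mg/L.

7.93 mg/L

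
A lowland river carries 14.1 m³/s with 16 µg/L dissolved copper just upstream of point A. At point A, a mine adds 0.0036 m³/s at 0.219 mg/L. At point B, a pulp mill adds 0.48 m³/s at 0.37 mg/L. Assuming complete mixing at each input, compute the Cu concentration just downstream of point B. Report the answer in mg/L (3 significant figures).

16 µg/L = 0.016 mg/L.
After input A: C = (14.1·0.016 + 0.0036·0.219) / 14.1 = 0.01605 mg/L.
After input B: C = (14.1·0.01605 + 0.48·0.37) / 14.58 = 0.0277 mg/L.

0.0277 mg/L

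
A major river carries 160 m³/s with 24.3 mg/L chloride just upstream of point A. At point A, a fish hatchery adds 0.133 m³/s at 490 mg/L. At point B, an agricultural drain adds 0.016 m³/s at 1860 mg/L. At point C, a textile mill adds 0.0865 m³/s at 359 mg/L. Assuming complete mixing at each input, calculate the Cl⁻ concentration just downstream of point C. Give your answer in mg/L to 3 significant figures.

After input A: C = (160·24.3 + 0.133·490) / 160.1 = 24.69 mg/L.
After input B: C = (160.1·24.69 + 0.016·1860) / 160.1 = 24.87 mg/L.
After input C: C = (160.1·24.87 + 0.0865·359) / 160.2 = 25.05 mg/L.

25.1 mg/L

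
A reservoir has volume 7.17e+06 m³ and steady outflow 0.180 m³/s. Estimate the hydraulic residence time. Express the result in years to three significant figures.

1.26 yr

Q = 0.180 m³/s × 3.156e+07 s/yr = 5.68e+06 m³/yr.
Hydraulic residence time τ = V/Q = 7.17e+06/5.68e+06 = 1.262 yr.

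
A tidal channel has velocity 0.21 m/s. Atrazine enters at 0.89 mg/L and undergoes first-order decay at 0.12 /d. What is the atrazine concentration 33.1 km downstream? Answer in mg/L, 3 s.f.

Travel time t = 33.1 km / 0.21 m/s = 3.31e+04/0.21 = 1.576e+05 s = 1.824 d.
First-order decay: C = 0.89·exp(−0.12·1.824) = 0.89·0.8034 = 0.715 mg/L.

0.715 mg/L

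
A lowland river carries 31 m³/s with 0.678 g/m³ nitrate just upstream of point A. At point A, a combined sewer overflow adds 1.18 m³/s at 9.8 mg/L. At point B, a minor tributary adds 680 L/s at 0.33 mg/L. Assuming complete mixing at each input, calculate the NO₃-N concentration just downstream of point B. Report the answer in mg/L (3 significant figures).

0.998 mg/L

After input A: C = (31·0.678 + 1.18·9.8) / 32.18 = 1.012 mg/L.
680 L/s = 0.68 m³/s.
After input B: C = (32.18·1.012 + 0.68·0.33) / 32.86 = 0.9984 mg/L.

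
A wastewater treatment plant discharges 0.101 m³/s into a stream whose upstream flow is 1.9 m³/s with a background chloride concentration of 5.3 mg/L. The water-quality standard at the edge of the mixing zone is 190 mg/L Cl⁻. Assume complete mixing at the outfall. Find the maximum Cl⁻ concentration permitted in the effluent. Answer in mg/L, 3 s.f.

Mass balance: 190·2.001 = 0.101·Cₑ + 1.9·5.3.
Cₑ = (380.2 − 10.07) / 0.101 = 3665 mg/L.

3660 mg/L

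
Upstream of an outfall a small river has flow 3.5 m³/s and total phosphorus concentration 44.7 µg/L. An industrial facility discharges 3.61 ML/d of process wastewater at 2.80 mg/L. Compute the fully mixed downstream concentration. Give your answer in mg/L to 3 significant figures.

0.0772 mg/L

3.61 ML/d = 0.04178 m³/s.
44.7 µg/L = 0.0447 mg/L.
Flow-weighted mixing gives C = (0.04178·2.8 + 3.5·0.0447) / (0.04178 + 3.5) = 0.2734/3.542 = 0.0772 mg/L.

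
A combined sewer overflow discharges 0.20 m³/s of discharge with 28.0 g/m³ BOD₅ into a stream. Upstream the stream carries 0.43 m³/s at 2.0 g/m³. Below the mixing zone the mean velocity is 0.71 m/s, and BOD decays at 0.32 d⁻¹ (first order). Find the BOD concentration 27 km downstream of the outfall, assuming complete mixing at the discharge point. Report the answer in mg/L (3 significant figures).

After complete mixing, C₀ = (0.2·28 + 0.43·2) / 0.63 = 10.25 mg/L.
Travel time t = 2.7e+04 m / 0.71 m/s = 3.803e+04 s = 0.4401 d.
C = 10.25·exp(−0.32·0.4401) = 10.25·0.8686 = 8.907 mg/L.

8.91 mg/L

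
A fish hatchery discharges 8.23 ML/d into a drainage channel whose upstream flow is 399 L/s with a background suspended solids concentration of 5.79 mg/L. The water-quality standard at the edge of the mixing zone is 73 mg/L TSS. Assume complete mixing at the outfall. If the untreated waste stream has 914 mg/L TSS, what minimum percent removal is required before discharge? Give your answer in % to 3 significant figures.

61.2 %

8.23 ML/d = 0.09525 m³/s.
399 L/s = 0.399 m³/s.
Mass balance: 73·0.4943 = 0.09525·Cₑ + 0.399·5.79.
Cₑ = (36.08 − 2.31) / 0.09525 = 354.5 mg/L.
Required removal = 1 − 354.5/914 = 61.21 %.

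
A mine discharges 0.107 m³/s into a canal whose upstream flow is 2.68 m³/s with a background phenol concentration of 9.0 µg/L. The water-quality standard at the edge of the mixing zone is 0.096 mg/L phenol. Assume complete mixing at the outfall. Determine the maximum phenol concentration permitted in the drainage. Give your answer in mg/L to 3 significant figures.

2.28 mg/L

9.0 µg/L = 0.009 mg/L.
Mass balance: 0.096·2.787 = 0.107·Cₑ + 2.68·0.009.
Cₑ = (0.2676 − 0.02412) / 0.107 = 2.275 mg/L.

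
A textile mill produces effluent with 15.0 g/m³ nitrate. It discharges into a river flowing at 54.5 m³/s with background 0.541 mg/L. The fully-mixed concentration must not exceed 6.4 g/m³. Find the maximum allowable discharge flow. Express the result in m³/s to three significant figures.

37.1 m³/s

Mass balance at complete mixing: C_std·(Q_w + Q_r) = Q_w·C_e + Q_r·C_b.
Rearranging, Q_w = Q_r·(C_std − C_b)/(C_e − C_std) = 54.5·(6.4 − 0.541) / (15 − 6.4) = 37.13 m³/s.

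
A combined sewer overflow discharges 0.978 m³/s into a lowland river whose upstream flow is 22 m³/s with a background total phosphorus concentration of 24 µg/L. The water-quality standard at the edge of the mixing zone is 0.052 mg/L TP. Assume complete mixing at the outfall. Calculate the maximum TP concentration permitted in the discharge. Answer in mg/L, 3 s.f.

24 µg/L = 0.024 mg/L.
Mass balance: 0.052·22.98 = 0.978·Cₑ + 22·0.024.
Cₑ = (1.195 − 0.528) / 0.978 = 0.6819 mg/L.

0.682 mg/L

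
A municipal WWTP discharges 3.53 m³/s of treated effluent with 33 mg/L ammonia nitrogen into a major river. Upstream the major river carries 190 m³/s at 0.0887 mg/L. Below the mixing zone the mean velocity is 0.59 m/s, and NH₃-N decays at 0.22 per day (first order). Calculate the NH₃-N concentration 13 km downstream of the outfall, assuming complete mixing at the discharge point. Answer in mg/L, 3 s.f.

After complete mixing, C₀ = (3.53·33 + 190·0.0887) / 193.5 = 0.689 mg/L.
Travel time t = 1.3e+04 m / 0.59 m/s = 2.203e+04 s = 0.255 d.
C = 0.689·exp(−0.22·0.255) = 0.689·0.9454 = 0.6514 mg/L.

0.651 mg/L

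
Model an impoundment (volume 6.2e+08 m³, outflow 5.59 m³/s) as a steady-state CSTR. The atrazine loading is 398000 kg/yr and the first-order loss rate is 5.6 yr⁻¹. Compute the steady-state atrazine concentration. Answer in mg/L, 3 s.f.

0.109 mg/L

Outflow Q = 5.59 m³/s × 3.156e+07 s/yr = 1.764e+08 m³/yr.
Steady-state CSTR mass balance: W = Q·C + k·V·C, so C = W/(Q + kV).
Q + kV = 1.764e+08 + 5.6·6.2e+08 = 3.648e+09 m³/yr.
C = 398000/3.648e+09 = 0.0001091 kg/m³ = 0.1091 mg/L.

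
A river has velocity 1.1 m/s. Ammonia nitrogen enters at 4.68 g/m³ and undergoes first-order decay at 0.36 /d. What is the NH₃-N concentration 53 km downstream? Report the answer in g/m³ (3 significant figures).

3.83 g/m³

Travel time t = 53 km / 1.1 m/s = 5.3e+04/1.1 = 4.818e+04 s = 0.5577 d.
First-order decay: C = 4.68·exp(−0.36·0.5577) = 4.68·0.8181 = 3.829 g/m³.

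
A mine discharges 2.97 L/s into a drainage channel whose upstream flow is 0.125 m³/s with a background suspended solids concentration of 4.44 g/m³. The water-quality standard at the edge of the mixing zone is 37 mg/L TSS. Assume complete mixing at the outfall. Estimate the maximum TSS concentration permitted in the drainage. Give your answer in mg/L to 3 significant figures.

2.97 L/s = 0.00297 m³/s.
Mass balance: 37·0.128 = 0.00297·Cₑ + 0.125·4.44.
Cₑ = (4.735 − 0.555) / 0.00297 = 1407 mg/L.

1410 mg/L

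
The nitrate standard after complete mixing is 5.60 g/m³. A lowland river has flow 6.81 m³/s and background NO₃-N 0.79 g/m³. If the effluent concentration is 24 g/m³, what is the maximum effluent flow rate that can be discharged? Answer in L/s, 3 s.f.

1780 L/s

Mass balance at complete mixing: C_std·(Q_w + Q_r) = Q_w·C_e + Q_r·C_b.
Rearranging, Q_w = Q_r·(C_std − C_b)/(C_e − C_std) = 6.81·(5.6 − 0.79) / (24 − 5.6) = 1.78 m³/s.
= 1780 L/s.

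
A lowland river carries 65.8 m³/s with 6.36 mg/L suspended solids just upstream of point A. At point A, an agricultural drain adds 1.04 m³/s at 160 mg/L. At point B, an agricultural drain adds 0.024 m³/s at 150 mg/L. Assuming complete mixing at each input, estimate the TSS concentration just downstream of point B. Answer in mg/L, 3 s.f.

After input A: C = (65.8·6.36 + 1.04·160) / 66.84 = 8.751 mg/L.
After input B: C = (66.84·8.751 + 0.024·150) / 66.86 = 8.801 mg/L.

8.80 mg/L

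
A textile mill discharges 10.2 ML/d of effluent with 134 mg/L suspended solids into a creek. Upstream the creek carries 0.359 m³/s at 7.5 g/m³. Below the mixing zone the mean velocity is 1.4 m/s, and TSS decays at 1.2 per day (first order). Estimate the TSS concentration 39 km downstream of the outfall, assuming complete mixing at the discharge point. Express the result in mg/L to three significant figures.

26.4 mg/L

10.2 ML/d = 0.1181 m³/s.
After complete mixing, C₀ = (0.1181·134 + 0.359·7.5) / 0.4771 = 38.8 mg/L.
Travel time t = 3.9e+04 m / 1.4 m/s = 2.786e+04 s = 0.3224 d.
C = 38.8·exp(−1.2·0.3224) = 38.8·0.6792 = 26.35 mg/L.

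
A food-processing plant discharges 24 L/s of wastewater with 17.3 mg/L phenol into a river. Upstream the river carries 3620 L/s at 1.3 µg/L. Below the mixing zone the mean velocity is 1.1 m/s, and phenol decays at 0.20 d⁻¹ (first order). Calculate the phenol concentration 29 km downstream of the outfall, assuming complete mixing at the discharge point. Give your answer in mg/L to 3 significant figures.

0.108 mg/L

24 L/s = 0.024 m³/s.
3620 L/s = 3.62 m³/s.
1.3 µg/L = 0.0013 mg/L.
After complete mixing, C₀ = (0.024·17.3 + 3.62·0.0013) / 3.644 = 0.1152 mg/L.
Travel time t = 2.9e+04 m / 1.1 m/s = 2.636e+04 s = 0.3051 d.
C = 0.1152·exp(−0.20·0.3051) = 0.1152·0.9408 = 0.1084 mg/L.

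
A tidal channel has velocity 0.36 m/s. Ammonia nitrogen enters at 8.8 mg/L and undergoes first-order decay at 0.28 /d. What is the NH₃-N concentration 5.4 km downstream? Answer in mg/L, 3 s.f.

Travel time t = 5.4 km / 0.36 m/s = 5400/0.36 = 1.5e+04 s = 0.1736 d.
First-order decay: C = 8.8·exp(−0.28·0.1736) = 8.8·0.9526 = 8.382 mg/L.

8.38 mg/L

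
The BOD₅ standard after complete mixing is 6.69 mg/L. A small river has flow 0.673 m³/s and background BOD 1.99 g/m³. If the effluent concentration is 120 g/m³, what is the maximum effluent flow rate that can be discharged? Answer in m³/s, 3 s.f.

0.0279 m³/s

Mass balance at complete mixing: C_std·(Q_w + Q_r) = Q_w·C_e + Q_r·C_b.
Rearranging, Q_w = Q_r·(C_std − C_b)/(C_e − C_std) = 0.673·(6.69 − 1.99) / (120 − 6.69) = 0.02792 m³/s.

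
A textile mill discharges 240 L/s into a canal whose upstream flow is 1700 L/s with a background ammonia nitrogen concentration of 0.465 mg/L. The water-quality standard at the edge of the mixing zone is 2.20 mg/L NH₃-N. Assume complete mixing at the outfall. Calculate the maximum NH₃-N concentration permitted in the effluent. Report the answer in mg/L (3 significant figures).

240 L/s = 0.24 m³/s.
1700 L/s = 1.7 m³/s.
Mass balance: 2.2·1.94 = 0.24·Cₑ + 1.7·0.465.
Cₑ = (4.268 − 0.7905) / 0.24 = 14.49 mg/L.

14.5 mg/L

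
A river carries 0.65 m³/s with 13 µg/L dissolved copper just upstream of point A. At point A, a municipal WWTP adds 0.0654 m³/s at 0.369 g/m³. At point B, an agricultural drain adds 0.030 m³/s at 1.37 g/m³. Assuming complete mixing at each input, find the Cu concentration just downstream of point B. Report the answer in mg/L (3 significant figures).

0.0988 mg/L

13 µg/L = 0.013 mg/L.
After input A: C = (0.65·0.013 + 0.0654·0.369) / 0.7154 = 0.04554 mg/L.
After input B: C = (0.7154·0.04554 + 0.03·1.37) / 0.7454 = 0.09885 mg/L.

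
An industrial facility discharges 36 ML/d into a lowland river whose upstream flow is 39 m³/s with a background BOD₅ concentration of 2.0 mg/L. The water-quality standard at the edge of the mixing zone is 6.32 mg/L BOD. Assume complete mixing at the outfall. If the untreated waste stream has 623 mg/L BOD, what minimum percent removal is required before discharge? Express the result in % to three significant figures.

34.1 %

36 ML/d = 0.4167 m³/s.
Mass balance: 6.32·39.42 = 0.4167·Cₑ + 39·2.
Cₑ = (249.1 − 78) / 0.4167 = 410.7 mg/L.
Required removal = 1 − 410.7/623 = 34.08 %.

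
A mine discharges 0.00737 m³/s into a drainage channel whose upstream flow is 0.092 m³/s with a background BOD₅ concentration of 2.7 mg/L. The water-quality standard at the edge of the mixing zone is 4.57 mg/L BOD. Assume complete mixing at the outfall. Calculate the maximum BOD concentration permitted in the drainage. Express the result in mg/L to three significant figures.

Mass balance: 4.57·0.09937 = 0.00737·Cₑ + 0.092·2.7.
Cₑ = (0.4541 − 0.2484) / 0.00737 = 27.91 mg/L.

27.9 mg/L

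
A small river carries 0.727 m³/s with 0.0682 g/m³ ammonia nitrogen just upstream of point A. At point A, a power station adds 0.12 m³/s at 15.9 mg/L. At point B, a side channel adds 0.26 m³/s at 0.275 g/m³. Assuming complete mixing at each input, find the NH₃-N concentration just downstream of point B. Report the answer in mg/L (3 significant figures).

1.83 mg/L

After input A: C = (0.727·0.0682 + 0.12·15.9) / 0.847 = 2.311 mg/L.
After input B: C = (0.847·2.311 + 0.26·0.275) / 1.107 = 1.833 mg/L.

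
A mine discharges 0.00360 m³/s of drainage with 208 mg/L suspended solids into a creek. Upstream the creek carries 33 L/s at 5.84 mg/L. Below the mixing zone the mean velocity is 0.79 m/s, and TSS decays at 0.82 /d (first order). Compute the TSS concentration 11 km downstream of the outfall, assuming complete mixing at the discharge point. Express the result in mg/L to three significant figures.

33 L/s = 0.033 m³/s.
After complete mixing, C₀ = (0.0036·208 + 0.033·5.84) / 0.0366 = 25.72 mg/L.
Travel time t = 1.1e+04 m / 0.79 m/s = 1.392e+04 s = 0.1612 d.
C = 25.72·exp(−0.82·0.1612) = 25.72·0.8762 = 22.54 mg/L.

22.5 mg/L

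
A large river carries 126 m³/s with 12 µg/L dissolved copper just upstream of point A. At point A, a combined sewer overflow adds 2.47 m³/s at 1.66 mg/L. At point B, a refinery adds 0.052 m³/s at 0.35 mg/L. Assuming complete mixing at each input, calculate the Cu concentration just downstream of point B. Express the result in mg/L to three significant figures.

12 µg/L = 0.012 mg/L.
After input A: C = (126·0.012 + 2.47·1.66) / 128.5 = 0.04368 mg/L.
After input B: C = (128.5·0.04368 + 0.052·0.35) / 128.5 = 0.04381 mg/L.

0.0438 mg/L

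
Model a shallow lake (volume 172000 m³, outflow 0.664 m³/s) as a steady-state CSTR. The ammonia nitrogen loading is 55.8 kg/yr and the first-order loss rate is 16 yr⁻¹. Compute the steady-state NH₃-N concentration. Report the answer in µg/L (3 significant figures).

Outflow Q = 0.664 m³/s × 3.156e+07 s/yr = 2.095e+07 m³/yr.
Steady-state CSTR mass balance: W = Q·C + k·V·C, so C = W/(Q + kV).
Q + kV = 2.095e+07 + 16·172000 = 2.371e+07 m³/yr.
C = 55.8/2.371e+07 = 2.354e-06 kg/m³ = 0.002354 mg/L = 2.354 µg/L.

2.35 µg/L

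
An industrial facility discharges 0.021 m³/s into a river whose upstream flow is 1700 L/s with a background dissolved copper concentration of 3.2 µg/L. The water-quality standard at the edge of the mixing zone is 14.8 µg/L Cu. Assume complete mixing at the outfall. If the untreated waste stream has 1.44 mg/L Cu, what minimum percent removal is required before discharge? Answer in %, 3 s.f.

33.8 %

1700 L/s = 1.7 m³/s.
3.2 µg/L = 0.0032 mg/L.
14.8 µg/L = 0.0148 mg/L.
Mass balance: 0.0148·1.721 = 0.021·Cₑ + 1.7·0.0032.
Cₑ = (0.02547 − 0.00544) / 0.021 = 0.9538 mg/L.
Required removal = 1 − 0.9538/1.44 = 33.76 %.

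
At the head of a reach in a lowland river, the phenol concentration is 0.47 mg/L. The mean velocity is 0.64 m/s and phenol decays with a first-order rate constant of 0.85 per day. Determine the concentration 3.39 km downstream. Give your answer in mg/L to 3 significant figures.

0.446 mg/L

Travel time t = 3.39 km / 0.64 m/s = 3390/0.64 = 5297 s = 0.06131 d.
First-order decay: C = 0.47·exp(−0.85·0.06131) = 0.47·0.9492 = 0.4461 mg/L.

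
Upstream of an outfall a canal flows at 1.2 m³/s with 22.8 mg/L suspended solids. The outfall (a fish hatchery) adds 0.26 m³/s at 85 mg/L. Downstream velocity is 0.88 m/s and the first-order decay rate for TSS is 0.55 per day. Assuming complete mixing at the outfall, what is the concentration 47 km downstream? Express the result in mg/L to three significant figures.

After complete mixing, C₀ = (0.26·85 + 1.2·22.8) / 1.46 = 33.88 mg/L.
Travel time t = 4.7e+04 m / 0.88 m/s = 5.341e+04 s = 0.6182 d.
C = 33.88·exp(−0.55·0.6182) = 33.88·0.7118 = 24.11 mg/L.

24.1 mg/L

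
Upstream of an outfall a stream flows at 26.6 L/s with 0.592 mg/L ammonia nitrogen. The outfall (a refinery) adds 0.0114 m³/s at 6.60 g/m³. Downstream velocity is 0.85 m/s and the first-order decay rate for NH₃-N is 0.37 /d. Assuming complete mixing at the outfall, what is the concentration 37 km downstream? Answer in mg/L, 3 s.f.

1.99 mg/L

26.6 L/s = 0.0266 m³/s.
After complete mixing, C₀ = (0.0114·6.6 + 0.0266·0.592) / 0.038 = 2.394 mg/L.
Travel time t = 3.7e+04 m / 0.85 m/s = 4.353e+04 s = 0.5038 d.
C = 2.394·exp(−0.37·0.5038) = 2.394·0.8299 = 1.987 mg/L.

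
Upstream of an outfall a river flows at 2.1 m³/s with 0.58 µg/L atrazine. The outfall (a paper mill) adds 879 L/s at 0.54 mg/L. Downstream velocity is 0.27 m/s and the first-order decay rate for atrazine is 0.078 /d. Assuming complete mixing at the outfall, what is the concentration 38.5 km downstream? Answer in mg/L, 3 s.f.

879 L/s = 0.879 m³/s.
0.58 µg/L = 0.00058 mg/L.
After complete mixing, C₀ = (0.879·0.54 + 2.1·0.00058) / 2.979 = 0.1597 mg/L.
Travel time t = 3.85e+04 m / 0.27 m/s = 1.426e+05 s = 1.65 d.
C = 0.1597·exp(−0.078·1.65) = 0.1597·0.8792 = 0.1404 mg/L.

0.140 mg/L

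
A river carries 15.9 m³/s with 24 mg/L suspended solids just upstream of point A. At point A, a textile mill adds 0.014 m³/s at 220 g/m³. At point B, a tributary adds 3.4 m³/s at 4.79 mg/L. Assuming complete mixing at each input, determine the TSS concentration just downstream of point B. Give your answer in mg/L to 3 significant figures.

20.8 mg/L

After input A: C = (15.9·24 + 0.014·220) / 15.91 = 24.17 mg/L.
After input B: C = (15.91·24.17 + 3.4·4.79) / 19.31 = 20.76 mg/L.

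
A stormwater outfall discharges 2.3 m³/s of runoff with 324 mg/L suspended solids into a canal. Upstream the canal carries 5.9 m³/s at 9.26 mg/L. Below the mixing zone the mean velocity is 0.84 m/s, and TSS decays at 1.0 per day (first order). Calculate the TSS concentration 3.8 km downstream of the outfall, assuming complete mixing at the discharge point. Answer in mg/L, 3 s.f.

After complete mixing, C₀ = (2.3·324 + 5.9·9.26) / 8.2 = 97.54 mg/L.
Travel time t = 3800 m / 0.84 m/s = 4524 s = 0.05236 d.
C = 97.54·exp(−1.0·0.05236) = 97.54·0.949 = 92.57 mg/L.

92.6 mg/L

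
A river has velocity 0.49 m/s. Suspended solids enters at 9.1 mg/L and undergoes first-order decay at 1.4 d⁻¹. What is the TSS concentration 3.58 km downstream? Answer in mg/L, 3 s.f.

8.08 mg/L

Travel time t = 3.58 km / 0.49 m/s = 3580/0.49 = 7306 s = 0.08456 d.
First-order decay: C = 9.1·exp(−1.4·0.08456) = 9.1·0.8884 = 8.084 mg/L.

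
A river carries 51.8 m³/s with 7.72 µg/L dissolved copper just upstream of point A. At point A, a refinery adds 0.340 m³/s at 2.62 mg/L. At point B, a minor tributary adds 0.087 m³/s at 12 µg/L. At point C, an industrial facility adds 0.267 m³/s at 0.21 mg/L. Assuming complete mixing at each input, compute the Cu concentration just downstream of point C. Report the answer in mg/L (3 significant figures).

7.72 µg/L = 0.00772 mg/L.
After input A: C = (51.8·0.00772 + 0.34·2.62) / 52.14 = 0.02475 mg/L.
12 µg/L = 0.012 mg/L.
After input B: C = (52.14·0.02475 + 0.087·0.012) / 52.23 = 0.02473 mg/L.
After input C: C = (52.23·0.02473 + 0.267·0.21) / 52.49 = 0.02568 mg/L.

0.0257 mg/L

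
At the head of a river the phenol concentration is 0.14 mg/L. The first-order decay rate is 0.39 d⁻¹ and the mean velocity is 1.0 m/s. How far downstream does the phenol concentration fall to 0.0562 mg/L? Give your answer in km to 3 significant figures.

202 km

From C = C₀·e^(−kt), t = ln(C₀/C)/k = ln(0.14/0.0562)/0.39 = 0.9127/0.39 = 2.34 d.
Distance = v·t = 1.0 m/s × 2.022e+05 s = 2.022e+05 m = 202.2 km.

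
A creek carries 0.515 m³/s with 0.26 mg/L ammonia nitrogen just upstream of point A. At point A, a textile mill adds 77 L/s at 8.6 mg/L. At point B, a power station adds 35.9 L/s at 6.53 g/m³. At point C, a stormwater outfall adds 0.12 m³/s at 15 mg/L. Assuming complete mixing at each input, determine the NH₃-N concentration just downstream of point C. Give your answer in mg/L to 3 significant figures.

3.78 mg/L

77 L/s = 0.077 m³/s.
After input A: C = (0.515·0.26 + 0.077·8.6) / 0.592 = 1.345 mg/L.
35.9 L/s = 0.0359 m³/s.
After input B: C = (0.592·1.345 + 0.0359·6.53) / 0.6279 = 1.641 mg/L.
After input C: C = (0.6279·1.641 + 0.12·15) / 0.7479 = 3.785 mg/L.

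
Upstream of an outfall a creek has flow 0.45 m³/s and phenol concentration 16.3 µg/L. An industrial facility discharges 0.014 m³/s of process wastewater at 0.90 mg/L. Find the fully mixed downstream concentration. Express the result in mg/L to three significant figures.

0.0430 mg/L

16.3 µg/L = 0.0163 mg/L.
Flow-weighted mixing gives C = (0.014·0.9 + 0.45·0.0163) / (0.014 + 0.45) = 0.01994/0.464 = 0.04296 mg/L.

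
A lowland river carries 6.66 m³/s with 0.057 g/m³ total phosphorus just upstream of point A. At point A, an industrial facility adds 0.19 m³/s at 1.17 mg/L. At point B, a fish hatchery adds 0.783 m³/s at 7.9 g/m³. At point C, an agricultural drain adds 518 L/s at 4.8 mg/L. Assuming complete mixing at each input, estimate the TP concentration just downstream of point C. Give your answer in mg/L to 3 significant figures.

After input A: C = (6.66·0.057 + 0.19·1.17) / 6.85 = 0.08787 mg/L.
After input B: C = (6.85·0.08787 + 0.783·7.9) / 7.633 = 0.8892 mg/L.
518 L/s = 0.518 m³/s.
After input C: C = (7.633·0.8892 + 0.518·4.8) / 8.151 = 1.138 mg/L.

1.14 mg/L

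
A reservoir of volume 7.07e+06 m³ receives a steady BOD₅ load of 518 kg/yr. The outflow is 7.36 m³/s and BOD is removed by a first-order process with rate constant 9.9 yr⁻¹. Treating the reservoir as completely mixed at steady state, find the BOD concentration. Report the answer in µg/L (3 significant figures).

1.71 µg/L

Outflow Q = 7.36 m³/s × 3.156e+07 s/yr = 2.323e+08 m³/yr.
Steady-state CSTR mass balance: W = Q·C + k·V·C, so C = W/(Q + kV).
Q + kV = 2.323e+08 + 9.9·7.07e+06 = 3.023e+08 m³/yr.
C = 518/3.023e+08 = 1.714e-06 kg/m³ = 0.001714 mg/L = 1.714 µg/L.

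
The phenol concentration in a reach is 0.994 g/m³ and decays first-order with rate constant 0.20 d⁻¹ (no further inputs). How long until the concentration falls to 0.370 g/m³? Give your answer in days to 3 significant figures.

4.94 d

t = ln(C₀/C)/k = ln(0.994/0.370)/0.20 = 0.9882/0.20 = 4.941 d.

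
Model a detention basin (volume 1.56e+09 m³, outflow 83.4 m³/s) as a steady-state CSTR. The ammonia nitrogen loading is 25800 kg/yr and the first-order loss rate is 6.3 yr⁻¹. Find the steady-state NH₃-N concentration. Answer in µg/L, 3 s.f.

2.07 µg/L

Outflow Q = 83.4 m³/s × 3.156e+07 s/yr = 2.632e+09 m³/yr.
Steady-state CSTR mass balance: W = Q·C + k·V·C, so C = W/(Q + kV).
Q + kV = 2.632e+09 + 6.3·1.56e+09 = 1.246e+10 m³/yr.
C = 25800/1.246e+10 = 2.071e-06 kg/m³ = 0.002071 mg/L = 2.071 µg/L.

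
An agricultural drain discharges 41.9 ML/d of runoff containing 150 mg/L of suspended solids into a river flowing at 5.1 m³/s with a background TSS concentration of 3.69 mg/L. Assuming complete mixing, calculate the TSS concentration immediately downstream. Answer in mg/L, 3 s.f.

16.4 mg/L

41.9 ML/d = 0.485 m³/s.
By mass balance at complete mixing, C = (0.485·150 + 5.1·3.69) / (0.485 + 5.1) = 91.56/5.585 = 16.39 mg/L.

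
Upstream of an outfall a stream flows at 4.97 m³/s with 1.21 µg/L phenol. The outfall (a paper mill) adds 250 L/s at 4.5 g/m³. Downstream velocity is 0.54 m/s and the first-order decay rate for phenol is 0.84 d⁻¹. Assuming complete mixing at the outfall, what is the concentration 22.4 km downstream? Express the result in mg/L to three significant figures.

0.145 mg/L

250 L/s = 0.25 m³/s.
1.21 µg/L = 0.00121 mg/L.
After complete mixing, C₀ = (0.25·4.5 + 4.97·0.00121) / 5.22 = 0.2167 mg/L.
Travel time t = 2.24e+04 m / 0.54 m/s = 4.148e+04 s = 0.4801 d.
C = 0.2167·exp(−0.84·0.4801) = 0.2167·0.6681 = 0.1448 mg/L.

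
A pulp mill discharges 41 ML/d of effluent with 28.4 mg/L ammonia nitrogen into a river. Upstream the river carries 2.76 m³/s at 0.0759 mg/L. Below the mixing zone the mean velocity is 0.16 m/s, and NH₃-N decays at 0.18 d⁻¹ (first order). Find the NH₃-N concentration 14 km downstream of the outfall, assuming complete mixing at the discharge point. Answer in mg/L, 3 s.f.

41 ML/d = 0.4745 m³/s.
After complete mixing, C₀ = (0.4745·28.4 + 2.76·0.0759) / 3.235 = 4.231 mg/L.
Travel time t = 1.4e+04 m / 0.16 m/s = 8.75e+04 s = 1.013 d.
C = 4.231·exp(−0.18·1.013) = 4.231·0.8334 = 3.526 mg/L.

3.53 mg/L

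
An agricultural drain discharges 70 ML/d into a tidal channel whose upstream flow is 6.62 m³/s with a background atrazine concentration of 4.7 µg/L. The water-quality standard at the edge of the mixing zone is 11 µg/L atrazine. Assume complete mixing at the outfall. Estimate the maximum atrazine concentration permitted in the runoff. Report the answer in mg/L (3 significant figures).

0.0625 mg/L

70 ML/d = 0.8102 m³/s.
4.7 µg/L = 0.0047 mg/L.
11 µg/L = 0.011 mg/L.
Mass balance: 0.011·7.43 = 0.8102·Cₑ + 6.62·0.0047.
Cₑ = (0.08173 − 0.03111) / 0.8102 = 0.06248 mg/L.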